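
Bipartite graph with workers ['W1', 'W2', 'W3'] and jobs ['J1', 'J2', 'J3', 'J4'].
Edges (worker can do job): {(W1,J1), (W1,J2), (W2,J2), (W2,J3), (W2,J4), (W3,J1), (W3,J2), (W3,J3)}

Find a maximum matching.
Matching: {(W1,J2), (W2,J3), (W3,J1)}

Maximum matching (size 3):
  W1 → J2
  W2 → J3
  W3 → J1

Each worker is assigned to at most one job, and each job to at most one worker.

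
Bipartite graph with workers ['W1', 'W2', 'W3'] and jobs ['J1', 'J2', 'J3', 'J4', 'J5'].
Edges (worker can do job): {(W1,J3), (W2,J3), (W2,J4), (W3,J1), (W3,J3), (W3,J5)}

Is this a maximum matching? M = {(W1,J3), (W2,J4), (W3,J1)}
Yes, size 3 is maximum

Proposed matching has size 3.
Maximum matching size for this graph: 3.

This is a maximum matching.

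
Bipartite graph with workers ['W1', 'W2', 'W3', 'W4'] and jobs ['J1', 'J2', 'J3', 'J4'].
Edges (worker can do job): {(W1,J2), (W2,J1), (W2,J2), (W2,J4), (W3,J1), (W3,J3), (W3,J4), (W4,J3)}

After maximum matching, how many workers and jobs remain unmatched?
Unmatched: 0 workers, 0 jobs

Maximum matching size: 4
Workers: 4 total, 4 matched, 0 unmatched
Jobs: 4 total, 4 matched, 0 unmatched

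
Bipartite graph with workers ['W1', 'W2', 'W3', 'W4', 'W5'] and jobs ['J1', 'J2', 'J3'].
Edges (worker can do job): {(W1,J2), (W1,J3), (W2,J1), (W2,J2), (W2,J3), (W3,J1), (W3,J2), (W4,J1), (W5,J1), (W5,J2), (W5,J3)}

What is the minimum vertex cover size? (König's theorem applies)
Minimum vertex cover size = 3

By König's theorem: in bipartite graphs,
min vertex cover = max matching = 3

Maximum matching has size 3, so minimum vertex cover also has size 3.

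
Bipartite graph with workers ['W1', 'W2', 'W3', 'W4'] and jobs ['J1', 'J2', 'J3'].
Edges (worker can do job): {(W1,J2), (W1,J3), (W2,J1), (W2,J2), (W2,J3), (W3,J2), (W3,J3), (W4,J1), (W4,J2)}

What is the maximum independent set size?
Maximum independent set = 4

By König's theorem:
- Min vertex cover = Max matching = 3
- Max independent set = Total vertices - Min vertex cover
- Max independent set = 7 - 3 = 4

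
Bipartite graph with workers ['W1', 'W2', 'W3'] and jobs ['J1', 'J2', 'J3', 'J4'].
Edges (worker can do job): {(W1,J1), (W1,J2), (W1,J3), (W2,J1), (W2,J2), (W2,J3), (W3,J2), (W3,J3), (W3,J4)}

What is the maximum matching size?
Maximum matching size = 3

Maximum matching: {(W1,J1), (W2,J2), (W3,J4)}
Size: 3

This assigns 3 workers to 3 distinct jobs.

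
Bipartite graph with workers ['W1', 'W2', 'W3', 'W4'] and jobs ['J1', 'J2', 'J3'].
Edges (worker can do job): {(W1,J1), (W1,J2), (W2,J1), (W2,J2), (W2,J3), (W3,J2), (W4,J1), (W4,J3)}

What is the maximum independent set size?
Maximum independent set = 4

By König's theorem:
- Min vertex cover = Max matching = 3
- Max independent set = Total vertices - Min vertex cover
- Max independent set = 7 - 3 = 4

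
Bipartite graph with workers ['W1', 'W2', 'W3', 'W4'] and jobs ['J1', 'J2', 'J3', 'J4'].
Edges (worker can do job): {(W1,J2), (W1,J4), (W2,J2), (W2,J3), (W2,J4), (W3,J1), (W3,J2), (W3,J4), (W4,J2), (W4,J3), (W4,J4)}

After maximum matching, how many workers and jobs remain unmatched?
Unmatched: 0 workers, 0 jobs

Maximum matching size: 4
Workers: 4 total, 4 matched, 0 unmatched
Jobs: 4 total, 4 matched, 0 unmatched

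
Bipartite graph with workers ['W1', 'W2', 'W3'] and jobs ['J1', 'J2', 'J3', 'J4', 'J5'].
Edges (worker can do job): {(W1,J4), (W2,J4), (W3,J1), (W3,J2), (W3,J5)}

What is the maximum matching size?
Maximum matching size = 2

Maximum matching: {(W1,J4), (W3,J2)}
Size: 2

This assigns 2 workers to 2 distinct jobs.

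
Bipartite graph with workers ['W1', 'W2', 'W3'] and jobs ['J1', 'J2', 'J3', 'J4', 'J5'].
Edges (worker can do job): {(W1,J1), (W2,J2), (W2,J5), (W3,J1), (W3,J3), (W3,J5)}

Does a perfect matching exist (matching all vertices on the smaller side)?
Yes, perfect matching exists (size 3)

Perfect matching: {(W1,J1), (W2,J2), (W3,J3)}
All 3 vertices on the smaller side are matched.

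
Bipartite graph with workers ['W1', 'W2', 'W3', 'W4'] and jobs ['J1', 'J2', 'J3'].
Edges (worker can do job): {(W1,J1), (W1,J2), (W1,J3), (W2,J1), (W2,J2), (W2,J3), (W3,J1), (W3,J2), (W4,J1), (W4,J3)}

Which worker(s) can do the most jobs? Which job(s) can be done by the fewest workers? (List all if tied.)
Most versatile: W1, W2 (3 jobs); Least covered: J2, J3 (3 workers)

Worker degrees (jobs they can do): W1:3, W2:3, W3:2, W4:2
Job degrees (workers who can do it): J1:4, J2:3, J3:3

Maximum worker degree is 3, achieved by: W1, W2
Minimum job degree is 3, achieved by: J2, J3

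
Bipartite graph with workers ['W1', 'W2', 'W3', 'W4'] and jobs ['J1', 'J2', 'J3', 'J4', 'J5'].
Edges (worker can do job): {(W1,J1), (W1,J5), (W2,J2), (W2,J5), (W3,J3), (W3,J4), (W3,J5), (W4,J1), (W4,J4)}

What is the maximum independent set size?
Maximum independent set = 5

By König's theorem:
- Min vertex cover = Max matching = 4
- Max independent set = Total vertices - Min vertex cover
- Max independent set = 9 - 4 = 5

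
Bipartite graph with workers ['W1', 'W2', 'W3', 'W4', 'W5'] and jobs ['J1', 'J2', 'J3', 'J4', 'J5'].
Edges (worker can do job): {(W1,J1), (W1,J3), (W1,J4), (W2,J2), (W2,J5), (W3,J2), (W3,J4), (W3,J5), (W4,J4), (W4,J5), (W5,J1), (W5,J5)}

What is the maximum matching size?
Maximum matching size = 5

Maximum matching: {(W1,J3), (W2,J2), (W3,J4), (W4,J5), (W5,J1)}
Size: 5

This assigns 5 workers to 5 distinct jobs.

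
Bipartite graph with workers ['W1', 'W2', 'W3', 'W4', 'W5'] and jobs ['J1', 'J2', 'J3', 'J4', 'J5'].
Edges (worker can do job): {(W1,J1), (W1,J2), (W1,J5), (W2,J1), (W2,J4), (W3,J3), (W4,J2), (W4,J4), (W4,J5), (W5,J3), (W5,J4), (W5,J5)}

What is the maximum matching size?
Maximum matching size = 5

Maximum matching: {(W1,J1), (W2,J4), (W3,J3), (W4,J2), (W5,J5)}
Size: 5

This assigns 5 workers to 5 distinct jobs.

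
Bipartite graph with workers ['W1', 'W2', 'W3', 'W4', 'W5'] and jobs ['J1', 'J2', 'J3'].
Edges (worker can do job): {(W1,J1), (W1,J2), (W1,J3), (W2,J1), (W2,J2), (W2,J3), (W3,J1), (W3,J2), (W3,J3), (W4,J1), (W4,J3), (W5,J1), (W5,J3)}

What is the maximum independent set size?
Maximum independent set = 5

By König's theorem:
- Min vertex cover = Max matching = 3
- Max independent set = Total vertices - Min vertex cover
- Max independent set = 8 - 3 = 5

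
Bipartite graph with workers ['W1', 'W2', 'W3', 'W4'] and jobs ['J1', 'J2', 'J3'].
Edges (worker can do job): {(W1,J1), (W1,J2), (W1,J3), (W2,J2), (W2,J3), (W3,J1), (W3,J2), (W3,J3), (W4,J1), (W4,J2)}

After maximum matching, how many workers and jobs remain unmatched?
Unmatched: 1 workers, 0 jobs

Maximum matching size: 3
Workers: 4 total, 3 matched, 1 unmatched
Jobs: 3 total, 3 matched, 0 unmatched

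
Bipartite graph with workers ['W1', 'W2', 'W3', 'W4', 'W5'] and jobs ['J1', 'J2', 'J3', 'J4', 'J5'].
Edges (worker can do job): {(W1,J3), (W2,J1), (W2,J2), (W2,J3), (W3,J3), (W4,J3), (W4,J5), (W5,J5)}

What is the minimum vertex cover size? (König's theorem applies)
Minimum vertex cover size = 3

By König's theorem: in bipartite graphs,
min vertex cover = max matching = 3

Maximum matching has size 3, so minimum vertex cover also has size 3.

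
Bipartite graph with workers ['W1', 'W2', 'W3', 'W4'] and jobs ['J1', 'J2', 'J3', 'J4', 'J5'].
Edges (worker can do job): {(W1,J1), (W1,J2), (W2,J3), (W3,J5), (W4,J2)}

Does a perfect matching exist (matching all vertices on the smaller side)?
Yes, perfect matching exists (size 4)

Perfect matching: {(W1,J1), (W2,J3), (W3,J5), (W4,J2)}
All 4 vertices on the smaller side are matched.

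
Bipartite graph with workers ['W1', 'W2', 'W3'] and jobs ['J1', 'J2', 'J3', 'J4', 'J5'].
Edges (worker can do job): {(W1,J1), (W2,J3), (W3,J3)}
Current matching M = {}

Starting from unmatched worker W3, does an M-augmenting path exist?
Yes: W3 → J3

An M-augmenting path alternates non-matching / matching edges, starting and ending at unmatched vertices.
Path: W3 → J3
(J3 is unmatched in M, so the path is augmenting.)
Flipping edges along this path would increase |M| from 0 to 1.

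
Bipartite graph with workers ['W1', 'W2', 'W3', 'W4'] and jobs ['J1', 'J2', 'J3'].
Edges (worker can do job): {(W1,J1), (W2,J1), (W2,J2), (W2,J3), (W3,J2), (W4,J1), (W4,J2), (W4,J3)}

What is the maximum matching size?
Maximum matching size = 3

Maximum matching: {(W1,J1), (W3,J2), (W4,J3)}
Size: 3

This assigns 3 workers to 3 distinct jobs.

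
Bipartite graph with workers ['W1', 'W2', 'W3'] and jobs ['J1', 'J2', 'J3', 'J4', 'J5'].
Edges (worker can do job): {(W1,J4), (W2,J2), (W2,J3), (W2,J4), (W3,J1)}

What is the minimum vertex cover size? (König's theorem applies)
Minimum vertex cover size = 3

By König's theorem: in bipartite graphs,
min vertex cover = max matching = 3

Maximum matching has size 3, so minimum vertex cover also has size 3.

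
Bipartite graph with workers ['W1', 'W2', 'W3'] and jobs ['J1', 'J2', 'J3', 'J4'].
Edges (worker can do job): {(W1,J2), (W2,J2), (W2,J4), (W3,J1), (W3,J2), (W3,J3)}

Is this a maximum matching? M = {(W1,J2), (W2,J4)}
No, size 2 is not maximum

Proposed matching has size 2.
Maximum matching size for this graph: 3.

This is NOT maximum - can be improved to size 3.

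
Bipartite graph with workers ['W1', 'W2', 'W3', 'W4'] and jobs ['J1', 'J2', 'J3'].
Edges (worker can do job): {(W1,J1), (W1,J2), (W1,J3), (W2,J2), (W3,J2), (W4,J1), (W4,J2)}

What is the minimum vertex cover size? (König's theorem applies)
Minimum vertex cover size = 3

By König's theorem: in bipartite graphs,
min vertex cover = max matching = 3

Maximum matching has size 3, so minimum vertex cover also has size 3.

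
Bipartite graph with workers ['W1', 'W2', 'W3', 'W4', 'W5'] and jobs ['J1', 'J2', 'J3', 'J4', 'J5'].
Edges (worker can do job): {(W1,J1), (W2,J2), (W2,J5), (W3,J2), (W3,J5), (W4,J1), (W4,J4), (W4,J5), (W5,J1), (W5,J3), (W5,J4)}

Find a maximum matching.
Matching: {(W1,J1), (W2,J5), (W3,J2), (W4,J4), (W5,J3)}

Maximum matching (size 5):
  W1 → J1
  W2 → J5
  W3 → J2
  W4 → J4
  W5 → J3

Each worker is assigned to at most one job, and each job to at most one worker.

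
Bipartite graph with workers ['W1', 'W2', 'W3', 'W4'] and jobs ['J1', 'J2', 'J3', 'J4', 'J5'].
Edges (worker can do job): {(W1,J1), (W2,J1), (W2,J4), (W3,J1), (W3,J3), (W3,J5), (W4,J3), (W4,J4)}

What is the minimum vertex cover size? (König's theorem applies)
Minimum vertex cover size = 4

By König's theorem: in bipartite graphs,
min vertex cover = max matching = 4

Maximum matching has size 4, so minimum vertex cover also has size 4.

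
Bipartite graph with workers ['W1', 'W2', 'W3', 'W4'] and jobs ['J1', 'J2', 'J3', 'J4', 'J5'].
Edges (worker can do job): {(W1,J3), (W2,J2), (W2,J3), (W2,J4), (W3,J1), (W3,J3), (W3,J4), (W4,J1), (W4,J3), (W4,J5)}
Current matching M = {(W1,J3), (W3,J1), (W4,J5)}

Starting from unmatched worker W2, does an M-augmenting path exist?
Yes: W2 → J4

An M-augmenting path alternates non-matching / matching edges, starting and ending at unmatched vertices.
Path: W2 → J4
(J4 is unmatched in M, so the path is augmenting.)
Flipping edges along this path would increase |M| from 3 to 4.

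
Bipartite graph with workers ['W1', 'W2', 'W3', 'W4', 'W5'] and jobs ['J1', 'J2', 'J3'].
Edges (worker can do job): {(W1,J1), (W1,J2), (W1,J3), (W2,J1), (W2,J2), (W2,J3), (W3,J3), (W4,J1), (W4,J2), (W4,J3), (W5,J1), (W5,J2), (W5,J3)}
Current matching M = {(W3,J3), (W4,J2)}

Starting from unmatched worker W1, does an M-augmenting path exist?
Yes: W1 → J1

An M-augmenting path alternates non-matching / matching edges, starting and ending at unmatched vertices.
Path: W1 → J1
(J1 is unmatched in M, so the path is augmenting.)
Flipping edges along this path would increase |M| from 2 to 3.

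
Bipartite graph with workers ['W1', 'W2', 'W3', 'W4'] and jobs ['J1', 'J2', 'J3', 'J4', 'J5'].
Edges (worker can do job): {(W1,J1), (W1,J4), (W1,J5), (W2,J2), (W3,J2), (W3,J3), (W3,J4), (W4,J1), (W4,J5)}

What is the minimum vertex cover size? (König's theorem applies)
Minimum vertex cover size = 4

By König's theorem: in bipartite graphs,
min vertex cover = max matching = 4

Maximum matching has size 4, so minimum vertex cover also has size 4.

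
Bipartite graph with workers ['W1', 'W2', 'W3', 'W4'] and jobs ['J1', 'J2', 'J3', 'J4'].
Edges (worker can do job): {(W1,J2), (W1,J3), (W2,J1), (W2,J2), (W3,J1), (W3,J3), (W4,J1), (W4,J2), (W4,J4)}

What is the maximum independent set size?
Maximum independent set = 4

By König's theorem:
- Min vertex cover = Max matching = 4
- Max independent set = Total vertices - Min vertex cover
- Max independent set = 8 - 4 = 4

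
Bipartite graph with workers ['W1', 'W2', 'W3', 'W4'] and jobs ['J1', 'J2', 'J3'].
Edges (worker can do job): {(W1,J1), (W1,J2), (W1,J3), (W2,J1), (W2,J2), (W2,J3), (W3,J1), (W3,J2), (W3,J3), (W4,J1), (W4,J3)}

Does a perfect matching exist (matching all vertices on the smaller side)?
Yes, perfect matching exists (size 3)

Perfect matching: {(W1,J1), (W3,J2), (W4,J3)}
All 3 vertices on the smaller side are matched.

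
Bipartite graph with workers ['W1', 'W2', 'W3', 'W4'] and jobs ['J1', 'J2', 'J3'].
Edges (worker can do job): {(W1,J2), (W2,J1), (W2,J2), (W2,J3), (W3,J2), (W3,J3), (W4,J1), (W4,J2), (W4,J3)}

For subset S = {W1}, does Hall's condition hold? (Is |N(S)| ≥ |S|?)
Yes: |N(S)| = 1, |S| = 1

Subset S = {W1}
Neighbors N(S) = {J2}

|N(S)| = 1, |S| = 1
Hall's condition: |N(S)| ≥ |S| is satisfied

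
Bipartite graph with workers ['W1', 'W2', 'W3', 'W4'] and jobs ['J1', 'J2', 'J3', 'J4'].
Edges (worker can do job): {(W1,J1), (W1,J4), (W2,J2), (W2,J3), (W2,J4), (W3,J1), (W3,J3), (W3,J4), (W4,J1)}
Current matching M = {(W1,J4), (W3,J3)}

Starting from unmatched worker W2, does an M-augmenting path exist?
Yes: W2 → J3 → W3 → J4 → W1 → J1

An M-augmenting path alternates non-matching / matching edges, starting and ending at unmatched vertices.
Path: W2 → J3 → W3 → J4 → W1 → J1
(J1 is unmatched in M, so the path is augmenting.)
Flipping edges along this path would increase |M| from 2 to 3.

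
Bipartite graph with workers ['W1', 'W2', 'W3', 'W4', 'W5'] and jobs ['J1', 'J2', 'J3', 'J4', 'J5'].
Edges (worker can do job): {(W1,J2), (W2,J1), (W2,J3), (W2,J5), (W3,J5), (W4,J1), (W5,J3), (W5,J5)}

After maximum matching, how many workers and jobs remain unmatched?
Unmatched: 1 workers, 1 jobs

Maximum matching size: 4
Workers: 5 total, 4 matched, 1 unmatched
Jobs: 5 total, 4 matched, 1 unmatched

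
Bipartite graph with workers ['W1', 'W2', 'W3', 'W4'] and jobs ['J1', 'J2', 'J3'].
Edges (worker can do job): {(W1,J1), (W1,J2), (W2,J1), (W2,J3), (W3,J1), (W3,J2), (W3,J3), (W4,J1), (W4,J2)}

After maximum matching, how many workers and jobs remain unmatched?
Unmatched: 1 workers, 0 jobs

Maximum matching size: 3
Workers: 4 total, 3 matched, 1 unmatched
Jobs: 3 total, 3 matched, 0 unmatched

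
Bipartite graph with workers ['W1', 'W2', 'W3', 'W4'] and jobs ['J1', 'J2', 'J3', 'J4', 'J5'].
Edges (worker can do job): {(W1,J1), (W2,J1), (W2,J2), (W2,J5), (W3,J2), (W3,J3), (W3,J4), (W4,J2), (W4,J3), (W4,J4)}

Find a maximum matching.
Matching: {(W1,J1), (W2,J5), (W3,J2), (W4,J4)}

Maximum matching (size 4):
  W1 → J1
  W2 → J5
  W3 → J2
  W4 → J4

Each worker is assigned to at most one job, and each job to at most one worker.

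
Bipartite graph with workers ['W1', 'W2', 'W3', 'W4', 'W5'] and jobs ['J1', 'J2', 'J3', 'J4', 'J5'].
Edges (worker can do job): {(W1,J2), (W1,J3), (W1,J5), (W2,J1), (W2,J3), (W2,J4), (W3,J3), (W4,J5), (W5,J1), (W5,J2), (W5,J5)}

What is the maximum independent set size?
Maximum independent set = 5

By König's theorem:
- Min vertex cover = Max matching = 5
- Max independent set = Total vertices - Min vertex cover
- Max independent set = 10 - 5 = 5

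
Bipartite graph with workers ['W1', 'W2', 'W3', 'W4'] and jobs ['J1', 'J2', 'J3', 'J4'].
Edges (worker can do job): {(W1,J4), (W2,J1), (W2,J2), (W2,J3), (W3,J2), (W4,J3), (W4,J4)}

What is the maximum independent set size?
Maximum independent set = 4

By König's theorem:
- Min vertex cover = Max matching = 4
- Max independent set = Total vertices - Min vertex cover
- Max independent set = 8 - 4 = 4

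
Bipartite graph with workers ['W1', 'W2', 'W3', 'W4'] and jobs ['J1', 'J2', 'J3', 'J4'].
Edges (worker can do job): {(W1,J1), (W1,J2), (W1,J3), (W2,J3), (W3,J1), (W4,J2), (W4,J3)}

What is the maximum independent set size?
Maximum independent set = 5

By König's theorem:
- Min vertex cover = Max matching = 3
- Max independent set = Total vertices - Min vertex cover
- Max independent set = 8 - 3 = 5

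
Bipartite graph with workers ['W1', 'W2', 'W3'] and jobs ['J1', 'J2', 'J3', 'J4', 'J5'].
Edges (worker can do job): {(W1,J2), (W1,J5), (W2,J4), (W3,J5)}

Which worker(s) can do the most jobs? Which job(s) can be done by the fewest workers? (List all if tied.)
Most versatile: W1 (2 jobs); Least covered: J1, J3 (0 workers)

Worker degrees (jobs they can do): W1:2, W2:1, W3:1
Job degrees (workers who can do it): J1:0, J2:1, J3:0, J4:1, J5:2

Maximum worker degree is 2, achieved by: W1
Minimum job degree is 0, achieved by: J1, J3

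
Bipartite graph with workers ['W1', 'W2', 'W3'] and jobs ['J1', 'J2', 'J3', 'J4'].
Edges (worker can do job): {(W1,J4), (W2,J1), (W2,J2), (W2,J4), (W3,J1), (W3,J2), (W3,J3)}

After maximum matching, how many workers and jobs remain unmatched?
Unmatched: 0 workers, 1 jobs

Maximum matching size: 3
Workers: 3 total, 3 matched, 0 unmatched
Jobs: 4 total, 3 matched, 1 unmatched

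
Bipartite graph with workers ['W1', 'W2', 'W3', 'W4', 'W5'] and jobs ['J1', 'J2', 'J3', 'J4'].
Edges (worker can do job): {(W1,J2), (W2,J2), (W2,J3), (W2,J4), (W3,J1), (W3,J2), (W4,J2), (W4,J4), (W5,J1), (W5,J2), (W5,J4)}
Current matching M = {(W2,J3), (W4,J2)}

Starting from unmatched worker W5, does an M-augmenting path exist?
Yes: W5 → J1

An M-augmenting path alternates non-matching / matching edges, starting and ending at unmatched vertices.
Path: W5 → J1
(J1 is unmatched in M, so the path is augmenting.)
Flipping edges along this path would increase |M| from 2 to 3.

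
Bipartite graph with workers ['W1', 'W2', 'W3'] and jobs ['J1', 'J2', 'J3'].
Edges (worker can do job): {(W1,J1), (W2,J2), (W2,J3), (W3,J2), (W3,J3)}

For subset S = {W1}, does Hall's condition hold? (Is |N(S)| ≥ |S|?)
Yes: |N(S)| = 1, |S| = 1

Subset S = {W1}
Neighbors N(S) = {J1}

|N(S)| = 1, |S| = 1
Hall's condition: |N(S)| ≥ |S| is satisfied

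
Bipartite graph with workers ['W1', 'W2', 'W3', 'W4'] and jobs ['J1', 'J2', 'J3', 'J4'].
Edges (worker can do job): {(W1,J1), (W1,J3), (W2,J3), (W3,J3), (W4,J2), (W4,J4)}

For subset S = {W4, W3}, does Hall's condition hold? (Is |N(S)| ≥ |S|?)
Yes: |N(S)| = 3, |S| = 2

Subset S = {W4, W3}
Neighbors N(S) = {J2, J3, J4}

|N(S)| = 3, |S| = 2
Hall's condition: |N(S)| ≥ |S| is satisfied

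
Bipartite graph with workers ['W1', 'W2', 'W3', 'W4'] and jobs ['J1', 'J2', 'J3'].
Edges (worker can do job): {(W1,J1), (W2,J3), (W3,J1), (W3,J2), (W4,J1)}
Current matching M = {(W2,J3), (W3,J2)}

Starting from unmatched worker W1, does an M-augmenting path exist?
Yes: W1 → J1

An M-augmenting path alternates non-matching / matching edges, starting and ending at unmatched vertices.
Path: W1 → J1
(J1 is unmatched in M, so the path is augmenting.)
Flipping edges along this path would increase |M| from 2 to 3.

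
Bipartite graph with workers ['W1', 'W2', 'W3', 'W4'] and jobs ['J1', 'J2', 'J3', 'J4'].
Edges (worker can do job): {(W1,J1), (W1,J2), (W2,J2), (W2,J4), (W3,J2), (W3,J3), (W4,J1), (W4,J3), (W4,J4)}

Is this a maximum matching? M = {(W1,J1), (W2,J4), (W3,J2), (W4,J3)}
Yes, size 4 is maximum

Proposed matching has size 4.
Maximum matching size for this graph: 4.

This is a maximum matching.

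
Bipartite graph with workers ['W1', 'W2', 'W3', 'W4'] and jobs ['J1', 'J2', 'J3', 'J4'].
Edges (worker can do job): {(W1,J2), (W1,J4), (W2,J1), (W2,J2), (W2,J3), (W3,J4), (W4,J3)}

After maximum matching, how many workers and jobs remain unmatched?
Unmatched: 0 workers, 0 jobs

Maximum matching size: 4
Workers: 4 total, 4 matched, 0 unmatched
Jobs: 4 total, 4 matched, 0 unmatched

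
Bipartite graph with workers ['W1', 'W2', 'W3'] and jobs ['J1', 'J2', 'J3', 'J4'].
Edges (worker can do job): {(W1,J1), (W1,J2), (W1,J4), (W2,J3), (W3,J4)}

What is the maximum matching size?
Maximum matching size = 3

Maximum matching: {(W1,J2), (W2,J3), (W3,J4)}
Size: 3

This assigns 3 workers to 3 distinct jobs.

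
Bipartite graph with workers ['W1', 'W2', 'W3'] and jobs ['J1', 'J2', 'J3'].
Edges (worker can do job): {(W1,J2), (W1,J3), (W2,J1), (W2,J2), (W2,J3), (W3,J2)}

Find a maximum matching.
Matching: {(W1,J3), (W2,J1), (W3,J2)}

Maximum matching (size 3):
  W1 → J3
  W2 → J1
  W3 → J2

Each worker is assigned to at most one job, and each job to at most one worker.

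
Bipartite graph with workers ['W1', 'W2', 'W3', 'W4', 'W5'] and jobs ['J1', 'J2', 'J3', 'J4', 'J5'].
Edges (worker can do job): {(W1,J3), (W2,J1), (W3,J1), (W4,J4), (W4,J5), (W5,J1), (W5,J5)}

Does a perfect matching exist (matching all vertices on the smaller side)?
No, maximum matching has size 4 < 5

Maximum matching has size 4, need 5 for perfect matching.
Unmatched workers: ['W2']
Unmatched jobs: ['J2']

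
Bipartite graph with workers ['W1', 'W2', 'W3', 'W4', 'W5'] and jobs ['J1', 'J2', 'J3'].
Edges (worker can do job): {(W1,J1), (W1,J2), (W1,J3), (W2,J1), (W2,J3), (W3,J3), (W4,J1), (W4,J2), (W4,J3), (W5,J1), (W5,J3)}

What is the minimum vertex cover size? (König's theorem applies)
Minimum vertex cover size = 3

By König's theorem: in bipartite graphs,
min vertex cover = max matching = 3

Maximum matching has size 3, so minimum vertex cover also has size 3.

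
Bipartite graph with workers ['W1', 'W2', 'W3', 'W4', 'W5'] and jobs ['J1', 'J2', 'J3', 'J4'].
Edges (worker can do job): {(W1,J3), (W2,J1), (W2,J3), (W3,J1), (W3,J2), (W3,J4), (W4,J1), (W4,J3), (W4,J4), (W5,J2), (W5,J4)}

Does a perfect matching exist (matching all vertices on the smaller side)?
Yes, perfect matching exists (size 4)

Perfect matching: {(W1,J3), (W3,J1), (W4,J4), (W5,J2)}
All 4 vertices on the smaller side are matched.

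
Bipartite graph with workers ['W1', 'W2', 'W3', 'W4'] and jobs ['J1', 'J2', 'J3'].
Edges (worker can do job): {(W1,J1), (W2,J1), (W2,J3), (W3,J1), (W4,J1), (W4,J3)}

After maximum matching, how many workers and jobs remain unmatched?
Unmatched: 2 workers, 1 jobs

Maximum matching size: 2
Workers: 4 total, 2 matched, 2 unmatched
Jobs: 3 total, 2 matched, 1 unmatched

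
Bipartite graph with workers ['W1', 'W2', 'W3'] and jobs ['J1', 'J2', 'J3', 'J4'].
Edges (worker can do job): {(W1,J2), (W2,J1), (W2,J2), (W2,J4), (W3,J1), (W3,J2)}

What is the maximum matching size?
Maximum matching size = 3

Maximum matching: {(W1,J2), (W2,J4), (W3,J1)}
Size: 3

This assigns 3 workers to 3 distinct jobs.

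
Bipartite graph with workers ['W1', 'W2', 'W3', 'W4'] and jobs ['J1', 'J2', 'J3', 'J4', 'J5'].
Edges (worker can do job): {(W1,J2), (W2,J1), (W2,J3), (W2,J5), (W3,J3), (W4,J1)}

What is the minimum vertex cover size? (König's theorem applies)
Minimum vertex cover size = 4

By König's theorem: in bipartite graphs,
min vertex cover = max matching = 4

Maximum matching has size 4, so minimum vertex cover also has size 4.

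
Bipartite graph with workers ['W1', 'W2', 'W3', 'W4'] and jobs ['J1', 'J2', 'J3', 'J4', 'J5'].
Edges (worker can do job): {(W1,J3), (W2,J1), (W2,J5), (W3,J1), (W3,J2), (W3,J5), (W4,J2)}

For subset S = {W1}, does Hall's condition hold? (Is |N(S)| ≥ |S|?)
Yes: |N(S)| = 1, |S| = 1

Subset S = {W1}
Neighbors N(S) = {J3}

|N(S)| = 1, |S| = 1
Hall's condition: |N(S)| ≥ |S| is satisfied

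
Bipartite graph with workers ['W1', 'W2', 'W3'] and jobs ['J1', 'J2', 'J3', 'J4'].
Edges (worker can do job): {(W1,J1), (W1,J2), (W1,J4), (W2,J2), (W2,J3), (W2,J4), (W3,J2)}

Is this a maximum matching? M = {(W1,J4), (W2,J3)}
No, size 2 is not maximum

Proposed matching has size 2.
Maximum matching size for this graph: 3.

This is NOT maximum - can be improved to size 3.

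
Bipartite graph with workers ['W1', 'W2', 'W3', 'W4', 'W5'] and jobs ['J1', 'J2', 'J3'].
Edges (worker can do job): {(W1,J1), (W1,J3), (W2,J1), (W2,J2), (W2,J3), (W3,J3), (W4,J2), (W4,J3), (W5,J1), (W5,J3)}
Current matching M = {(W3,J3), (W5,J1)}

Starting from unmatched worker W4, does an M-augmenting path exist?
Yes: W4 → J2

An M-augmenting path alternates non-matching / matching edges, starting and ending at unmatched vertices.
Path: W4 → J2
(J2 is unmatched in M, so the path is augmenting.)
Flipping edges along this path would increase |M| from 2 to 3.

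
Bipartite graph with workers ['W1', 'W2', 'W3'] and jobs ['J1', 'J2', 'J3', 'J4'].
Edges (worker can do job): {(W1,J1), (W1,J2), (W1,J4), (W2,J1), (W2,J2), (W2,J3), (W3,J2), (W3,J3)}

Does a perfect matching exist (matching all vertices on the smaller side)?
Yes, perfect matching exists (size 3)

Perfect matching: {(W1,J1), (W2,J3), (W3,J2)}
All 3 vertices on the smaller side are matched.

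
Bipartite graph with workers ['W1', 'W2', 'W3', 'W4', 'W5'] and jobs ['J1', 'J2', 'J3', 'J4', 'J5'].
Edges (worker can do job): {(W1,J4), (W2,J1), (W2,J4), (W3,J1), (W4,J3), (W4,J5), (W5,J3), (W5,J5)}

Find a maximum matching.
Matching: {(W1,J4), (W3,J1), (W4,J5), (W5,J3)}

Maximum matching (size 4):
  W1 → J4
  W3 → J1
  W4 → J5
  W5 → J3

Each worker is assigned to at most one job, and each job to at most one worker.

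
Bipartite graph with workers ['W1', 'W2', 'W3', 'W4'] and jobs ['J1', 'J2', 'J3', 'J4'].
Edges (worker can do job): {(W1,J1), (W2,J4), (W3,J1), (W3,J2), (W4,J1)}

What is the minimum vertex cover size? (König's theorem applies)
Minimum vertex cover size = 3

By König's theorem: in bipartite graphs,
min vertex cover = max matching = 3

Maximum matching has size 3, so minimum vertex cover also has size 3.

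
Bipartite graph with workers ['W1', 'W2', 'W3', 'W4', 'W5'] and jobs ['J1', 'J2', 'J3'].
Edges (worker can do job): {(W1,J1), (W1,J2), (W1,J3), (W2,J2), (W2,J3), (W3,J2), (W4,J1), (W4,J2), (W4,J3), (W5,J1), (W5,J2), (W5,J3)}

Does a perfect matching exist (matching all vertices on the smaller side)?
Yes, perfect matching exists (size 3)

Perfect matching: {(W3,J2), (W4,J1), (W5,J3)}
All 3 vertices on the smaller side are matched.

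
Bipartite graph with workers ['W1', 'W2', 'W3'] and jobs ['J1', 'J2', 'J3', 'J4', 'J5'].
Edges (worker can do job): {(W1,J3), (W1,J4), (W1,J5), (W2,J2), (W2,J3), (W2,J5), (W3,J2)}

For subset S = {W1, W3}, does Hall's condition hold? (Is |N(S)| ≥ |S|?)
Yes: |N(S)| = 4, |S| = 2

Subset S = {W1, W3}
Neighbors N(S) = {J2, J3, J4, J5}

|N(S)| = 4, |S| = 2
Hall's condition: |N(S)| ≥ |S| is satisfied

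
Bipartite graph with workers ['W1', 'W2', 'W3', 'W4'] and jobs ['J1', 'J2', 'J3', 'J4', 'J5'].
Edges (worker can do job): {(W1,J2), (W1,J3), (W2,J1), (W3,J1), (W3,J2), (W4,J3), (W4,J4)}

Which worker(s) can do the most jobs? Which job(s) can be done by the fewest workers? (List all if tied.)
Most versatile: W1, W3, W4 (2 jobs); Least covered: J5 (0 workers)

Worker degrees (jobs they can do): W1:2, W2:1, W3:2, W4:2
Job degrees (workers who can do it): J1:2, J2:2, J3:2, J4:1, J5:0

Maximum worker degree is 2, achieved by: W1, W3, W4
Minimum job degree is 0, achieved by: J5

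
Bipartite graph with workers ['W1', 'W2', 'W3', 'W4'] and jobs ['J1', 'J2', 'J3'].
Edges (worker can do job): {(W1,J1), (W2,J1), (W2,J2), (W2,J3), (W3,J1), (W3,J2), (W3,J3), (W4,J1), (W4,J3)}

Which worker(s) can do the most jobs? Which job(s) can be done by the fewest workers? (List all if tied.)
Most versatile: W2, W3 (3 jobs); Least covered: J2 (2 workers)

Worker degrees (jobs they can do): W1:1, W2:3, W3:3, W4:2
Job degrees (workers who can do it): J1:4, J2:2, J3:3

Maximum worker degree is 3, achieved by: W2, W3
Minimum job degree is 2, achieved by: J2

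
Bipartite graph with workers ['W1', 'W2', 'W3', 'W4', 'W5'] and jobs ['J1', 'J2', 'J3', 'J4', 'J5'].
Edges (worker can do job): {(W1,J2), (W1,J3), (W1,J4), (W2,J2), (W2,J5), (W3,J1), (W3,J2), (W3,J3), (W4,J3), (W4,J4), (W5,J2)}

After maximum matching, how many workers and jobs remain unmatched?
Unmatched: 0 workers, 0 jobs

Maximum matching size: 5
Workers: 5 total, 5 matched, 0 unmatched
Jobs: 5 total, 5 matched, 0 unmatched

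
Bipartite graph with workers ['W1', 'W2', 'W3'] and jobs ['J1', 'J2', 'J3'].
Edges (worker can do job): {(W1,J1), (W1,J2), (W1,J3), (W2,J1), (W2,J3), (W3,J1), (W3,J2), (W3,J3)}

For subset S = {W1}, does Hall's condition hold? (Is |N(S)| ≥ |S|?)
Yes: |N(S)| = 3, |S| = 1

Subset S = {W1}
Neighbors N(S) = {J1, J2, J3}

|N(S)| = 3, |S| = 1
Hall's condition: |N(S)| ≥ |S| is satisfied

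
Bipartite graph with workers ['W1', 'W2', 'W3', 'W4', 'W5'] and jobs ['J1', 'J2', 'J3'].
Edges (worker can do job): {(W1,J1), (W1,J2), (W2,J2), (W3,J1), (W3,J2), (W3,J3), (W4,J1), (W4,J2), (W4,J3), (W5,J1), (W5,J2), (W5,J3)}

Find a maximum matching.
Matching: {(W3,J2), (W4,J3), (W5,J1)}

Maximum matching (size 3):
  W3 → J2
  W4 → J3
  W5 → J1

Each worker is assigned to at most one job, and each job to at most one worker.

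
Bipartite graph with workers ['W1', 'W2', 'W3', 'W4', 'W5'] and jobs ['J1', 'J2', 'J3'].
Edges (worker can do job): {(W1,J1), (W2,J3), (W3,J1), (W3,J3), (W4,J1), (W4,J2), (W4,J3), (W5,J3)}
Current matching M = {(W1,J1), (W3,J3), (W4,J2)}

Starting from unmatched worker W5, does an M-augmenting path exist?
No augmenting path from W5

Alternating search from W5 reaches jobs: {J1, J3}.
Every reachable job is already matched in M, and following those matched edges back to workers exposes no further unvisited jobs.
No M-augmenting path from W5 exists.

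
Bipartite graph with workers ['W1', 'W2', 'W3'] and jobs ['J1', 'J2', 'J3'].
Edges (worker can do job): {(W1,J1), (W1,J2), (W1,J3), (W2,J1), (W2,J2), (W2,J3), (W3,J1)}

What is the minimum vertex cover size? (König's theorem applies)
Minimum vertex cover size = 3

By König's theorem: in bipartite graphs,
min vertex cover = max matching = 3

Maximum matching has size 3, so minimum vertex cover also has size 3.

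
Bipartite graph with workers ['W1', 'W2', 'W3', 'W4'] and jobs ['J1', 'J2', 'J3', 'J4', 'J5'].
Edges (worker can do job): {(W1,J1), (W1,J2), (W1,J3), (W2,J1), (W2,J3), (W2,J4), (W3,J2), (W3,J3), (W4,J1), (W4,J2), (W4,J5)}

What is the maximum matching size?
Maximum matching size = 4

Maximum matching: {(W1,J1), (W2,J4), (W3,J3), (W4,J2)}
Size: 4

This assigns 4 workers to 4 distinct jobs.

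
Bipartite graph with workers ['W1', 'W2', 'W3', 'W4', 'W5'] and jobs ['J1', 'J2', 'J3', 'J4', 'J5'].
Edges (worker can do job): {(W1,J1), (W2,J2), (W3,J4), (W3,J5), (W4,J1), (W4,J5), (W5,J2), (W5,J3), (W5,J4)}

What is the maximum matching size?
Maximum matching size = 5

Maximum matching: {(W1,J1), (W2,J2), (W3,J4), (W4,J5), (W5,J3)}
Size: 5

This assigns 5 workers to 5 distinct jobs.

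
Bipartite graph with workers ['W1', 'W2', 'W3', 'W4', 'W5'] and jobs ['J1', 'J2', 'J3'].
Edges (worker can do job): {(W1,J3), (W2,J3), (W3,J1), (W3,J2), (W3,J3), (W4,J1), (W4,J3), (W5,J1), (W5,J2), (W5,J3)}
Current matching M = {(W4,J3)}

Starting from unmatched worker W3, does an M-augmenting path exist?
Yes: W3 → J1

An M-augmenting path alternates non-matching / matching edges, starting and ending at unmatched vertices.
Path: W3 → J1
(J1 is unmatched in M, so the path is augmenting.)
Flipping edges along this path would increase |M| from 1 to 2.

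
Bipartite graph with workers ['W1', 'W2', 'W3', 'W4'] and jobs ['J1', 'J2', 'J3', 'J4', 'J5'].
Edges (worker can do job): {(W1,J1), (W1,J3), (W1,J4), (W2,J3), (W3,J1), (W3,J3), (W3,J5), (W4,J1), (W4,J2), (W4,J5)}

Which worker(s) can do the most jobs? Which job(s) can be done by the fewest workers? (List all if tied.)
Most versatile: W1, W3, W4 (3 jobs); Least covered: J2, J4 (1 workers)

Worker degrees (jobs they can do): W1:3, W2:1, W3:3, W4:3
Job degrees (workers who can do it): J1:3, J2:1, J3:3, J4:1, J5:2

Maximum worker degree is 3, achieved by: W1, W3, W4
Minimum job degree is 1, achieved by: J2, J4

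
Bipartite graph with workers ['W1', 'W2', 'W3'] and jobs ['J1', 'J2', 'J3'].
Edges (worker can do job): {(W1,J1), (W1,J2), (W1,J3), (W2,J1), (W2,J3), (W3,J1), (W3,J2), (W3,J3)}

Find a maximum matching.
Matching: {(W1,J2), (W2,J1), (W3,J3)}

Maximum matching (size 3):
  W1 → J2
  W2 → J1
  W3 → J3

Each worker is assigned to at most one job, and each job to at most one worker.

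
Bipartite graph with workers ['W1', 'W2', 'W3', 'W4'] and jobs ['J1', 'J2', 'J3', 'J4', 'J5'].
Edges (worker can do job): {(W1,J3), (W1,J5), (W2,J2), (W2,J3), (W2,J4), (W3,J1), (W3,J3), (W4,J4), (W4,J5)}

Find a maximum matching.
Matching: {(W1,J3), (W2,J4), (W3,J1), (W4,J5)}

Maximum matching (size 4):
  W1 → J3
  W2 → J4
  W3 → J1
  W4 → J5

Each worker is assigned to at most one job, and each job to at most one worker.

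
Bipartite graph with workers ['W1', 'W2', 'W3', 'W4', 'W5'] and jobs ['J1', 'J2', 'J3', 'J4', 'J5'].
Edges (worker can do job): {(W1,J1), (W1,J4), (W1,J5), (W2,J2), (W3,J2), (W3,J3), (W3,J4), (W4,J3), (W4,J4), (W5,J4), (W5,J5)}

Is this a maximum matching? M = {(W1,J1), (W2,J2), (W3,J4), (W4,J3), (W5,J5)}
Yes, size 5 is maximum

Proposed matching has size 5.
Maximum matching size for this graph: 5.

This is a maximum matching.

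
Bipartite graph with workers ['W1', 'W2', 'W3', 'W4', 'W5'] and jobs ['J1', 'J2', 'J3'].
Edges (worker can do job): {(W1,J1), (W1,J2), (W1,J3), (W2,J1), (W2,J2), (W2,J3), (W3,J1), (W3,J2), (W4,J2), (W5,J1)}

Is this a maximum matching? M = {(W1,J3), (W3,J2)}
No, size 2 is not maximum

Proposed matching has size 2.
Maximum matching size for this graph: 3.

This is NOT maximum - can be improved to size 3.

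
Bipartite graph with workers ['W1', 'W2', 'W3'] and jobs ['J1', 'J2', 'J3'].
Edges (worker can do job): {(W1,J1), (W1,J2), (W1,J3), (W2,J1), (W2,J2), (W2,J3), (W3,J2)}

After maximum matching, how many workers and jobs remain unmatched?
Unmatched: 0 workers, 0 jobs

Maximum matching size: 3
Workers: 3 total, 3 matched, 0 unmatched
Jobs: 3 total, 3 matched, 0 unmatched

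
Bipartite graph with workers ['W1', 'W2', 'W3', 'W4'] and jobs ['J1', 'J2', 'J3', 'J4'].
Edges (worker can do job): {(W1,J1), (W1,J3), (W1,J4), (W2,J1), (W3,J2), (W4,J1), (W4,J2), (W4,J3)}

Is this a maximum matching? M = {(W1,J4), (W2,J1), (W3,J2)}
No, size 3 is not maximum

Proposed matching has size 3.
Maximum matching size for this graph: 4.

This is NOT maximum - can be improved to size 4.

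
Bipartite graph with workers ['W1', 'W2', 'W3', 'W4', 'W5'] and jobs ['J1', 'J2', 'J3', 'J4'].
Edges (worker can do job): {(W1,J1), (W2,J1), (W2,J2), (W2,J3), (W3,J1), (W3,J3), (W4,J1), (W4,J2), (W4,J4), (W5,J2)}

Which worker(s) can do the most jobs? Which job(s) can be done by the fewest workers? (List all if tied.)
Most versatile: W2, W4 (3 jobs); Least covered: J4 (1 workers)

Worker degrees (jobs they can do): W1:1, W2:3, W3:2, W4:3, W5:1
Job degrees (workers who can do it): J1:4, J2:3, J3:2, J4:1

Maximum worker degree is 3, achieved by: W2, W4
Minimum job degree is 1, achieved by: J4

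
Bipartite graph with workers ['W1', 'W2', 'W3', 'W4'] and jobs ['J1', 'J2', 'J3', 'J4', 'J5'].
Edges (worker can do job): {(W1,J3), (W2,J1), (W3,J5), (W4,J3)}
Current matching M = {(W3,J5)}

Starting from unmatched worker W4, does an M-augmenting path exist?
Yes: W4 → J3

An M-augmenting path alternates non-matching / matching edges, starting and ending at unmatched vertices.
Path: W4 → J3
(J3 is unmatched in M, so the path is augmenting.)
Flipping edges along this path would increase |M| from 1 to 2.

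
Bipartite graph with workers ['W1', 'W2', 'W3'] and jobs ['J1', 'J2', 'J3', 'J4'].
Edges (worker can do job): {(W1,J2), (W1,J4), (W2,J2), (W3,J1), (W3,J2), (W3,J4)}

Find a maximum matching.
Matching: {(W1,J4), (W2,J2), (W3,J1)}

Maximum matching (size 3):
  W1 → J4
  W2 → J2
  W3 → J1

Each worker is assigned to at most one job, and each job to at most one worker.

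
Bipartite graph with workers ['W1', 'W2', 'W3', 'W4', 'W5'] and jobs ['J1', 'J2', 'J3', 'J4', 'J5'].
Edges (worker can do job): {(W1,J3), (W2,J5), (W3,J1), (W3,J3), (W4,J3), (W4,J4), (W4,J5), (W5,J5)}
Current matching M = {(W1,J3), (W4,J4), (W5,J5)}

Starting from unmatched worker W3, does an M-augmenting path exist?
Yes: W3 → J1

An M-augmenting path alternates non-matching / matching edges, starting and ending at unmatched vertices.
Path: W3 → J1
(J1 is unmatched in M, so the path is augmenting.)
Flipping edges along this path would increase |M| from 3 to 4.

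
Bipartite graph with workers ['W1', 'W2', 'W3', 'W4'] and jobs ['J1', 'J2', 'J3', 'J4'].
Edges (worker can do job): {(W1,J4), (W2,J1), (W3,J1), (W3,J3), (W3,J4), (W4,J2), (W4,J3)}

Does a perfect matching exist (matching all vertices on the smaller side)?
Yes, perfect matching exists (size 4)

Perfect matching: {(W1,J4), (W2,J1), (W3,J3), (W4,J2)}
All 4 vertices on the smaller side are matched.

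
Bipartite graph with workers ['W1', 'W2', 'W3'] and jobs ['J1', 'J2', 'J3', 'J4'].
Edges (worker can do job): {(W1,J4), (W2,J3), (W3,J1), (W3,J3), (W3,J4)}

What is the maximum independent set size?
Maximum independent set = 4

By König's theorem:
- Min vertex cover = Max matching = 3
- Max independent set = Total vertices - Min vertex cover
- Max independent set = 7 - 3 = 4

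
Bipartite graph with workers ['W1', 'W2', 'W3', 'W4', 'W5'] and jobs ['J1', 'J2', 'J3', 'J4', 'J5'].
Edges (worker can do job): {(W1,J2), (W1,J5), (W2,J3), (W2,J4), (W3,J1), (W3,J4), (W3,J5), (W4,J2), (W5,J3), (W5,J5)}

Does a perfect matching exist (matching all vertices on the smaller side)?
Yes, perfect matching exists (size 5)

Perfect matching: {(W1,J5), (W2,J4), (W3,J1), (W4,J2), (W5,J3)}
All 5 vertices on the smaller side are matched.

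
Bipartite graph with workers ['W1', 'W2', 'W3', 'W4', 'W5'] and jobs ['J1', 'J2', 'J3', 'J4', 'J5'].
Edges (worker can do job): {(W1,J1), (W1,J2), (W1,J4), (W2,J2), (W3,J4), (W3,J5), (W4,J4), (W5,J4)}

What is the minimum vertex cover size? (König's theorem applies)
Minimum vertex cover size = 4

By König's theorem: in bipartite graphs,
min vertex cover = max matching = 4

Maximum matching has size 4, so minimum vertex cover also has size 4.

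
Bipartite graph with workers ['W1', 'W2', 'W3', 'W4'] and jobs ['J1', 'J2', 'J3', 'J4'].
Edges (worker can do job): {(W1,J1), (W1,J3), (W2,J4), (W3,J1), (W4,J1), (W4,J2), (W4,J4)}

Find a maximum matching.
Matching: {(W1,J3), (W2,J4), (W3,J1), (W4,J2)}

Maximum matching (size 4):
  W1 → J3
  W2 → J4
  W3 → J1
  W4 → J2

Each worker is assigned to at most one job, and each job to at most one worker.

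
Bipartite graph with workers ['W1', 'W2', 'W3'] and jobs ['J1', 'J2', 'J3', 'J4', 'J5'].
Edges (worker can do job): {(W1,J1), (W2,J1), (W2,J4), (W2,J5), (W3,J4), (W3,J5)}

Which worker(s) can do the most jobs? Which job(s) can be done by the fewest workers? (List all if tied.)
Most versatile: W2 (3 jobs); Least covered: J2, J3 (0 workers)

Worker degrees (jobs they can do): W1:1, W2:3, W3:2
Job degrees (workers who can do it): J1:2, J2:0, J3:0, J4:2, J5:2

Maximum worker degree is 3, achieved by: W2
Minimum job degree is 0, achieved by: J2, J3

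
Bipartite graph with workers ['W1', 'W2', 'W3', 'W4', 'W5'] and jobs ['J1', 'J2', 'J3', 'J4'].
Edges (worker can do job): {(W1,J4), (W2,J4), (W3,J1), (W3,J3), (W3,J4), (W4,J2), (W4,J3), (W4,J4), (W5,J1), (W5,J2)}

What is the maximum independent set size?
Maximum independent set = 5

By König's theorem:
- Min vertex cover = Max matching = 4
- Max independent set = Total vertices - Min vertex cover
- Max independent set = 9 - 4 = 5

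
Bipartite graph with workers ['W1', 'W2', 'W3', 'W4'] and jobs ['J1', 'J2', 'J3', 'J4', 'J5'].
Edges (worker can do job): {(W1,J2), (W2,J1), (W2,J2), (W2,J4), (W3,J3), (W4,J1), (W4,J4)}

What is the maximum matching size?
Maximum matching size = 4

Maximum matching: {(W1,J2), (W2,J4), (W3,J3), (W4,J1)}
Size: 4

This assigns 4 workers to 4 distinct jobs.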